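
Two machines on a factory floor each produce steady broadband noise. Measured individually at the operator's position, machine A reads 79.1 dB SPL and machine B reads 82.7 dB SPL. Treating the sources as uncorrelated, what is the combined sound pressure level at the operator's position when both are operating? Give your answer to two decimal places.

84.27 dB SPL

Incoherent sources sum as intensities:
L_total = 10·log₁₀(10^(79.1/10) + 10^(82.7/10)) = 10·log₁₀(267500000) = 84.27 dB SPL.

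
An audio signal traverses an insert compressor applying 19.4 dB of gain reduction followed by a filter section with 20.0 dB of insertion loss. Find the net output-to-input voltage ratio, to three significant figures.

Net gain = (−19.4) + (−20.0) = -39.4 dB.
Voltage ratio = 10^(-39.4/20) = 0.0107.

0.0107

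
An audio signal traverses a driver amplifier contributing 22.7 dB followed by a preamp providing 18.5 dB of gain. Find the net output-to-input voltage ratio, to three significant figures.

Net gain = 22.7 + 18.5 = 41.2 dB.
Voltage ratio = 10^(41.2/20) = 115.

115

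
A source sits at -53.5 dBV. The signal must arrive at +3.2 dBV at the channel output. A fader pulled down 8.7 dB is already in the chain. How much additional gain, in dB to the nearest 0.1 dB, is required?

The required make-up gain is the shortfall in the dB sum.
G = +3.2 − (-53.5) + 8.7 = 65.4 dB.

65.4 dB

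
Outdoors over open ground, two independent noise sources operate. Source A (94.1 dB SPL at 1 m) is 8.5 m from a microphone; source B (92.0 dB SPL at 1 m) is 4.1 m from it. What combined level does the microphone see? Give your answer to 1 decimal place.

81.1 dB SPL

At the listener: L_A = 94.1 − 20·log₁₀(8.5) = 75.51 dB; L_B = 92.0 − 20·log₁₀(4.1) = 79.74 dB.
Combined: 10·log₁₀(10^(75.51/10)+10^(79.74/10)) = 81.1 dB SPL.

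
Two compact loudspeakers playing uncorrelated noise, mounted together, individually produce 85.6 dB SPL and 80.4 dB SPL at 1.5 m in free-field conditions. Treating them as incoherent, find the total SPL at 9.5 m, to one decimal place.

Combined at 1.5 m: 10·log₁₀(10^(85.6/10)+10^(80.4/10)) = 86.75 dB SPL.
Then apply −20·log₁₀(9.5/1.5) = -16.03 dB → 70.7 dB SPL.

70.7 dB SPL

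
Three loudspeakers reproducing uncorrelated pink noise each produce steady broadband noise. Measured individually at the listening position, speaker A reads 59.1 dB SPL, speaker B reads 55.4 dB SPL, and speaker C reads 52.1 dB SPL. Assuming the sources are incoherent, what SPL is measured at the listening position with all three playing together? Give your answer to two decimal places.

Uncorrelated sources add in intensity (power), not in dB.
L_total = 10·log₁₀(10^(59.1/10) + 10^(55.4/10) + 10^(52.1/10)) = 10·log₁₀(1322000) = 61.21 dB SPL.

61.21 dB SPL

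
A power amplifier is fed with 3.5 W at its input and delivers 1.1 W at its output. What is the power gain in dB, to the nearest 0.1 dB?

Power is a power quantity, so gain = 10·log₁₀(P_out/P_in).
10·log₁₀(1.1/3.5) = 10·log₁₀(0.3143) = -5.0 dB.

-5.0 dB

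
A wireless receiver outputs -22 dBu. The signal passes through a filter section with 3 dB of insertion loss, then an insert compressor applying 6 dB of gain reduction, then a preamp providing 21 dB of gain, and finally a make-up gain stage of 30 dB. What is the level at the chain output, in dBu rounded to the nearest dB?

Gain stages sum in dB:
-22 − 3 − 6 + 21 + 30 = +20 dBu.

+20 dBu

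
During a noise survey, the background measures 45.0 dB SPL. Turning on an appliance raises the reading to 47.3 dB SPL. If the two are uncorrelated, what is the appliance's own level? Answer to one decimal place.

Background correction is a power subtraction:
L_src = 10·log₁₀(10^(47.3/10) − 10^(45.0/10)) = 10·log₁₀(22080) = 43.4 dB SPL.

43.4 dB SPL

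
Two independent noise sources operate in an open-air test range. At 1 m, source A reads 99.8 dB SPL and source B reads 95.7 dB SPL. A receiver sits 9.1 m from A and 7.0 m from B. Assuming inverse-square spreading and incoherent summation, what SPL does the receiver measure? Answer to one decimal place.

82.8 dB SPL

At the listener: L_A = 99.8 − 20·log₁₀(9.1) = 80.62 dB; L_B = 95.7 − 20·log₁₀(7.0) = 78.80 dB.
Combined: 10·log₁₀(10^(80.62/10)+10^(78.80/10)) = 82.8 dB SPL.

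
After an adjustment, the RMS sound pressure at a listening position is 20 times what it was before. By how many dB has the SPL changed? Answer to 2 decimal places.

SPL change from a pressure ratio uses the 20·log₁₀ form:
20·log₁₀(20) = 26.02 dB.

26.02 dB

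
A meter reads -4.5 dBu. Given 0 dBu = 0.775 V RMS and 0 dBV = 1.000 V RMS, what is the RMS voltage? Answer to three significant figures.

V = 0.775 V × 10^(-4.5/20).
= 0.775 × 0.5957 = 0.462 V.

0.462 V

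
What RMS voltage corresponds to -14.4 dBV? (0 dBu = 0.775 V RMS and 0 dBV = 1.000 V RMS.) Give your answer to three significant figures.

V = 1.000 V × 10^(-14.4/20).
= 1.000 × 0.1905 = 0.191 V.

0.191 V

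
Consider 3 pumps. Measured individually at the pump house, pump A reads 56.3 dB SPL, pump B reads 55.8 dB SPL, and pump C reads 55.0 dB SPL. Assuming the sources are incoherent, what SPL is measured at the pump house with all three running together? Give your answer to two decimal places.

60.50 dB SPL

Incoherent sources sum as intensities:
L_total = 10·log₁₀(10^(56.3/10) + 10^(55.8/10) + 10^(55.0/10)) = 10·log₁₀(1123000) = 60.50 dB SPL.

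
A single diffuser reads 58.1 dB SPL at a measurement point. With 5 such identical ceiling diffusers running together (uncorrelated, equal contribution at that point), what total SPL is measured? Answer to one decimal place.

65.1 dB SPL

5 equal incoherent sources raise the level by 10·log₁₀(5) = 6.99 dB.
L_total = 58.1 + 6.99 = 65.1 dB SPL.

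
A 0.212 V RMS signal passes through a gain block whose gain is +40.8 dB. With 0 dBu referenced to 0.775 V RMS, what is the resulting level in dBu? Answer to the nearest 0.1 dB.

+29.5 dBu

Input level: 20·log₁₀(0.212/0.775) = -11.26 dBu.
Output: -11.26 + 40.8 = +29.5 dBu.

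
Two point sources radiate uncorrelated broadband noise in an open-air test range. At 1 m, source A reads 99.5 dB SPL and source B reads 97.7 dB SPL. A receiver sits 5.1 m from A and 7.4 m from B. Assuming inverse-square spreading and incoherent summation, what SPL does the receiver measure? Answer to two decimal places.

At the listener: L_A = 99.5 − 20·log₁₀(5.1) = 85.349 dB; L_B = 97.7 − 20·log₁₀(7.4) = 80.315 dB.
Combined: 10·log₁₀(10^(85.349/10)+10^(80.315/10)) = 86.53 dB SPL.

86.53 dB SPL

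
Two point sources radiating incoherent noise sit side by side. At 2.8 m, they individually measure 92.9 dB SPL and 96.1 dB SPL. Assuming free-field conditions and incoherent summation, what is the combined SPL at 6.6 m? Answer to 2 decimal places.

90.35 dB SPL

Combined at 2.8 m: 10·log₁₀(10^(92.9/10)+10^(96.1/10)) = 97.799 dB SPL.
Then apply −20·log₁₀(6.6/2.8) = -7.448 dB → 90.35 dB SPL.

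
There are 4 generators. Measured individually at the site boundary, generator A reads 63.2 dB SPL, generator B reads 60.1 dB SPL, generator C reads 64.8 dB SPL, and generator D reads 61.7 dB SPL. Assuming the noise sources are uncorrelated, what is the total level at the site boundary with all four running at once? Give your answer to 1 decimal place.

Incoherent sources sum as intensities:
L_total = 10·log₁₀(10^(63.2/10) + 10^(60.1/10) + 10^(64.8/10) + 10^(61.7/10)) = 10·log₁₀(7612000) = 68.8 dB SPL.

68.8 dB SPL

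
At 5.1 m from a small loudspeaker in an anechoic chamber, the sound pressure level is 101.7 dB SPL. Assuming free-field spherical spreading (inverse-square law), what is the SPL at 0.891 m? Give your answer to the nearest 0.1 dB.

Inverse-square spreading gives ΔL = −20·log₁₀(d₂/d₁).
ΔL = −20·log₁₀(0.891/5.1) = 15.15 dB, so L₂ = 101.7 + (15.15) = 116.9 dB SPL.

116.9 dB SPL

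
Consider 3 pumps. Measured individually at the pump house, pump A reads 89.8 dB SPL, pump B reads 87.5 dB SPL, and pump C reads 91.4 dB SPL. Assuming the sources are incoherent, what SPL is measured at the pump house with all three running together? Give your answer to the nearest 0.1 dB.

Uncorrelated sources add in intensity (power), not in dB.
L_total = 10·log₁₀(10^(89.8/10) + 10^(87.5/10) + 10^(91.4/10)) = 10·log₁₀(2898000000) = 94.6 dB SPL.

94.6 dB SPL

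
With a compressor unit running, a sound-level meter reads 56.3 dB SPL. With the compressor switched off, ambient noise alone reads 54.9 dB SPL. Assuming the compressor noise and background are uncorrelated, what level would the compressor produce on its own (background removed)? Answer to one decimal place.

50.7 dB SPL

Subtract intensities: L_src = 10·log₁₀(10^(L_total/10) − 10^(L_bg/10)).
L_src = 10·log₁₀(10^(56.3/10) − 10^(54.9/10)) = 10·log₁₀(117500) = 50.7 dB SPL.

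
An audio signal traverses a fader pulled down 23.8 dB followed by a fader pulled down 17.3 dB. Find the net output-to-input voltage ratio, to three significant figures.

Net gain = (−23.8) + (−17.3) = -41.1 dB.
Voltage ratio = 10^(-41.1/20) = 0.00881.

0.00881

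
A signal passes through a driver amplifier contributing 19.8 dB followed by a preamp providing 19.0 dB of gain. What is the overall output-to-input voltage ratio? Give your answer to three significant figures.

Net gain = 19.8 + 19.0 = 38.8 dB.
Voltage ratio = 10^(38.8/20) = 87.1.

87.1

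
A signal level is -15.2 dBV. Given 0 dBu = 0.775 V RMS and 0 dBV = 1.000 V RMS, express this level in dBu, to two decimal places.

-12.99 dBu

The offset between the scales is 20·log₁₀(0.775/1.000) = −2.214 dB.
So dBu = -15.2 + 2.214 = -12.99 dBu.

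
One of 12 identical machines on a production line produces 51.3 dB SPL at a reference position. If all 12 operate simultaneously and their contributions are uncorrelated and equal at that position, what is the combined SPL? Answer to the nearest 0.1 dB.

12 equal incoherent sources raise the level by 10·log₁₀(12) = 10.79 dB.
L_total = 51.3 + 10.79 = 62.1 dB SPL.

62.1 dB SPL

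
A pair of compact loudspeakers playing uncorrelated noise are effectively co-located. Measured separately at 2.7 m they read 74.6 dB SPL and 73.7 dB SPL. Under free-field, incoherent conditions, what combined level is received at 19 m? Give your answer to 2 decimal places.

Combined at 2.7 m: 10·log₁₀(10^(74.6/10)+10^(73.7/10)) = 77.184 dB SPL.
Then apply −20·log₁₀(19/2.7) = -16.948 dB → 60.24 dB SPL.

60.24 dB SPL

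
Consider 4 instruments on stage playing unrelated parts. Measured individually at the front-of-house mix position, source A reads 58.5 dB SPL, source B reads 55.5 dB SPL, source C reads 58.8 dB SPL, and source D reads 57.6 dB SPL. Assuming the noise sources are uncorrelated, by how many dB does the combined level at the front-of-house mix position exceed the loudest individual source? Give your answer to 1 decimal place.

Uncorrelated sources add in intensity (power), not in dB.
L_total = 10·log₁₀(10^(58.5/10) + 10^(55.5/10) + 10^(58.8/10) + 10^(57.6/10)) = 63.80 dB SPL.
Excess over the loudest (58.8 dB): 63.80 − 58.8 = 5.0 dB.

5.0 dB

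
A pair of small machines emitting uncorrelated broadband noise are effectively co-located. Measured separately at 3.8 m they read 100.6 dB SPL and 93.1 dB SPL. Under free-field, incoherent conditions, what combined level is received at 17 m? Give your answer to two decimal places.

88.30 dB SPL

Combined at 3.8 m: 10·log₁₀(10^(100.6/10)+10^(93.1/10)) = 101.311 dB SPL.
Then apply −20·log₁₀(17/3.8) = -13.013 dB → 88.30 dB SPL.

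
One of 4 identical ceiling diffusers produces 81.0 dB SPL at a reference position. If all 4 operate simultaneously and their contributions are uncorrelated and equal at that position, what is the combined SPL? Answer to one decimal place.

87.0 dB SPL

4 equal incoherent sources raise the level by 10·log₁₀(4) = 6.02 dB.
L_total = 81.0 + 6.02 = 87.0 dB SPL.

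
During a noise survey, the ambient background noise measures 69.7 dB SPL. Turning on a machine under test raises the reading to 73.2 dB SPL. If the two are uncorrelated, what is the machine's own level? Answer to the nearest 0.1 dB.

70.6 dB SPL

Subtract intensities: L_src = 10·log₁₀(10^(L_total/10) − 10^(L_bg/10)).
L_src = 10·log₁₀(10^(73.2/10) − 10^(69.7/10)) = 10·log₁₀(11560000) = 70.6 dB SPL.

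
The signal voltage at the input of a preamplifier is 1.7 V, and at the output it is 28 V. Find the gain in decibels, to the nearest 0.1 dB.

24.3 dB

Voltage ratio → dB uses the 20·log₁₀ form:
20·log₁₀(28/1.7) = 20·log₁₀(16.47) = 24.3 dB.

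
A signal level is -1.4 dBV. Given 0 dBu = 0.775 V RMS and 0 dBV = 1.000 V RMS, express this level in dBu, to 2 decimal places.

The offset between the scales is 20·log₁₀(0.775/1.000) = −2.214 dB.
So dBu = -1.4 + 2.214 = +0.81 dBu.

+0.81 dBu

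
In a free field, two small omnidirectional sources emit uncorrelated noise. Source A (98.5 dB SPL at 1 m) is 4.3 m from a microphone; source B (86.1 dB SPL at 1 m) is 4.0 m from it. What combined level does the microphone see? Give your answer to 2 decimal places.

86.11 dB SPL

At the listener: L_A = 98.5 − 20·log₁₀(4.3) = 85.831 dB; L_B = 86.1 − 20·log₁₀(4.0) = 74.059 dB.
Combined: 10·log₁₀(10^(85.831/10)+10^(74.059/10)) = 86.11 dB SPL.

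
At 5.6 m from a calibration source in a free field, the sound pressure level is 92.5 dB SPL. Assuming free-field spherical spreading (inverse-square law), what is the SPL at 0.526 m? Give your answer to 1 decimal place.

113.0 dB SPL

Free-field point source: level drops by 20·log₁₀ of the distance ratio.
ΔL = −20·log₁₀(0.526/5.6) = 20.54 dB, so L₂ = 92.5 + (20.54) = 113.0 dB SPL.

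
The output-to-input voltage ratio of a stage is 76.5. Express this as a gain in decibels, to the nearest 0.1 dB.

Voltage is an amplitude quantity, so gain = 20·log₁₀(V_out/V_in).
20·log₁₀(76.5) = 37.7 dB.

37.7 dB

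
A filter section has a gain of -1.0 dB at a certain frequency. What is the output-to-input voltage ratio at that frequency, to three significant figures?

Voltage ratio = 10^(dB/20).
10^(-1.0/20) = 10^(-0.05000) = 0.891.

0.891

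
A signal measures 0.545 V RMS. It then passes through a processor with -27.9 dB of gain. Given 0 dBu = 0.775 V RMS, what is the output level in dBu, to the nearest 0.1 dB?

-31.0 dBu

Input level: 20·log₁₀(0.545/0.775) = -3.06 dBu.
Output: -3.06 − 27.9 = -31.0 dBu.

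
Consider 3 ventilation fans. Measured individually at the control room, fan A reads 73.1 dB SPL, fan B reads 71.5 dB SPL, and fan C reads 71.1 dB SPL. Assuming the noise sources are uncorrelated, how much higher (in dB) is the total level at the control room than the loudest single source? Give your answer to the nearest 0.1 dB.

Incoherent sources sum as intensities:
L_total = 10·log₁₀(10^(73.1/10) + 10^(71.5/10) + 10^(71.1/10)) = 76.76 dB SPL.
Excess over the loudest (73.1 dB): 76.76 − 73.1 = 3.7 dB.

3.7 dB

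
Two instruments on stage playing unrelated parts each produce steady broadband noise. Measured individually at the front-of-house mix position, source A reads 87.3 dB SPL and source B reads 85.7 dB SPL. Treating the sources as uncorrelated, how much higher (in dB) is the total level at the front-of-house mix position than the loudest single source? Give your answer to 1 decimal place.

Add the sources as powers (linear), then convert back to dB:
L_total = 10·log₁₀(10^(87.3/10) + 10^(85.7/10)) = 89.58 dB SPL.
Excess over the loudest (87.3 dB): 89.58 − 87.3 = 2.3 dB.

2.3 dB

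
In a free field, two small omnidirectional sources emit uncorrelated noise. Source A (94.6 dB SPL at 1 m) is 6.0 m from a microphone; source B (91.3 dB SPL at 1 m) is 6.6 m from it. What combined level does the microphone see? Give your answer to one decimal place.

80.5 dB SPL

At the listener: L_A = 94.6 − 20·log₁₀(6.0) = 79.04 dB; L_B = 91.3 − 20·log₁₀(6.6) = 74.91 dB.
Combined: 10·log₁₀(10^(79.04/10)+10^(74.91/10)) = 80.5 dB SPL.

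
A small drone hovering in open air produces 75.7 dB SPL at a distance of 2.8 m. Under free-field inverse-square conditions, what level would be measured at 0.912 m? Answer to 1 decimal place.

85.4 dB SPL

For a point source in a free field, ΔL = −20·log₁₀(d₂/d₁).
ΔL = −20·log₁₀(0.912/2.8) = 9.74 dB, so L₂ = 75.7 + (9.74) = 85.4 dB SPL.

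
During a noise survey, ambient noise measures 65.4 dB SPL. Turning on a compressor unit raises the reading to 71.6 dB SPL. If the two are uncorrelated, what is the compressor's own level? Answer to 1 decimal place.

70.4 dB SPL

Remove the background by subtracting linear intensities:
L_src = 10·log₁₀(10^(71.6/10) − 10^(65.4/10)) = 10·log₁₀(10990000) = 70.4 dB SPL.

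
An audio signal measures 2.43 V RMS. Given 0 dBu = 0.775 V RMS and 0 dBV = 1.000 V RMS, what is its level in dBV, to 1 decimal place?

dBV = 20·log₁₀(V / 1.000 V).
20·log₁₀(2.43/1.000) = +7.7 dBV.

+7.7 dBV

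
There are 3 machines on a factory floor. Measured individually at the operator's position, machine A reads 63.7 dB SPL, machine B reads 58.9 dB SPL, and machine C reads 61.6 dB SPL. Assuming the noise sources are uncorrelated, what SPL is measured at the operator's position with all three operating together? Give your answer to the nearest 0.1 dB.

66.6 dB SPL

Add the sources as powers (linear), then convert back to dB:
L_total = 10·log₁₀(10^(63.7/10) + 10^(58.9/10) + 10^(61.6/10)) = 10·log₁₀(4566000) = 66.6 dB SPL.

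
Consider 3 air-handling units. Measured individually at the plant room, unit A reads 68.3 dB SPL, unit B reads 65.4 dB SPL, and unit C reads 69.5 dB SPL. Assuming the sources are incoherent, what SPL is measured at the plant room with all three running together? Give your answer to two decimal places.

72.82 dB SPL

Incoherent sources sum as intensities:
L_total = 10·log₁₀(10^(68.3/10) + 10^(65.4/10) + 10^(69.5/10)) = 10·log₁₀(19140000) = 72.82 dB SPL.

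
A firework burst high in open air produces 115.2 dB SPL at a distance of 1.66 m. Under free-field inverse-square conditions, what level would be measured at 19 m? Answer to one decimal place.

94.0 dB SPL

Inverse-square spreading gives ΔL = −20·log₁₀(d₂/d₁).
ΔL = −20·log₁₀(19/1.66) = -21.17 dB, so L₂ = 115.2 + (-21.17) = 94.0 dB SPL.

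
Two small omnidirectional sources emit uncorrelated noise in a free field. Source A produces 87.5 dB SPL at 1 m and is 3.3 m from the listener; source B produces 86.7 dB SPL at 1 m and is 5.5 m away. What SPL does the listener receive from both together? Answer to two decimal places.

78.27 dB SPL

At the listener: L_A = 87.5 − 20·log₁₀(3.3) = 77.130 dB; L_B = 86.7 − 20·log₁₀(5.5) = 71.893 dB.
Combined: 10·log₁₀(10^(77.130/10)+10^(71.893/10)) = 78.27 dB SPL.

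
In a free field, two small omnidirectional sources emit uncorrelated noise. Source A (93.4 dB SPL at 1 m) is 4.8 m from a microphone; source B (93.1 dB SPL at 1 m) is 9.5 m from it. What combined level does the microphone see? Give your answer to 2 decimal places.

At the listener: L_A = 93.4 − 20·log₁₀(4.8) = 79.775 dB; L_B = 93.1 − 20·log₁₀(9.5) = 73.546 dB.
Combined: 10·log₁₀(10^(79.775/10)+10^(73.546/10)) = 80.70 dB SPL.

80.70 dB SPL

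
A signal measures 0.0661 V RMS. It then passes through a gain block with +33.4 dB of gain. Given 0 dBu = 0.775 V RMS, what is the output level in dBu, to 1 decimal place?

Input level: 20·log₁₀(0.0661/0.775) = -21.38 dBu.
Output: -21.38 + 33.4 = +12.0 dBu.

+12.0 dBu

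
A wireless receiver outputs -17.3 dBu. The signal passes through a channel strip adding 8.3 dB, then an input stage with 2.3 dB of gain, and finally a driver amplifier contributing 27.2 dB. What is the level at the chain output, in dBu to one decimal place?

Gain stages sum in dB:
-17.3 + 8.3 + 2.3 + 27.2 = +20.5 dBu.

+20.5 dBu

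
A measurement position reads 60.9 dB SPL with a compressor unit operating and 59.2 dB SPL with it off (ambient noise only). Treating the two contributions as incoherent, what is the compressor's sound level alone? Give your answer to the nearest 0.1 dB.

56.0 dB SPL

Remove the background by subtracting linear intensities:
L_src = 10·log₁₀(10^(60.9/10) − 10^(59.2/10)) = 10·log₁₀(398500) = 56.0 dB SPL.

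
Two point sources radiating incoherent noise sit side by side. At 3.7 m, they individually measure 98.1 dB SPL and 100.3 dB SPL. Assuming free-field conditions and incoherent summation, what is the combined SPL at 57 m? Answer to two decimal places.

Combined at 3.7 m: 10·log₁₀(10^(98.1/10)+10^(100.3/10)) = 102.348 dB SPL.
Then apply −20·log₁₀(57/3.7) = -23.753 dB → 78.59 dB SPL.

78.59 dB SPL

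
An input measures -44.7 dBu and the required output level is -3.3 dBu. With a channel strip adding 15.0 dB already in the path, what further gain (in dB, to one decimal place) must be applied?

The required make-up gain is the shortfall in the dB sum.
G = -3.3 − (-44.7) − 15.0 = 26.4 dB.

26.4 dB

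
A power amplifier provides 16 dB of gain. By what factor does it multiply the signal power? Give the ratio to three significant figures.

Power ratio = 10^(dB/10).
10^(16/10) = 10^(1.600) = 39.8.

39.8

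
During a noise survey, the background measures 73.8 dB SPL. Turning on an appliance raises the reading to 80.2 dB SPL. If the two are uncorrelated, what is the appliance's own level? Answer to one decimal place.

79.1 dB SPL

Remove the background by subtracting linear intensities:
L_src = 10·log₁₀(10^(80.2/10) − 10^(73.8/10)) = 10·log₁₀(80720000) = 79.1 dB SPL.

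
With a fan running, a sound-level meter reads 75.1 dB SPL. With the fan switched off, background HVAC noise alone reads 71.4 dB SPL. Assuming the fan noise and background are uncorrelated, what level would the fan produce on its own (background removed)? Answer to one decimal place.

72.7 dB SPL

Subtract intensities: L_src = 10·log₁₀(10^(L_total/10) − 10^(L_bg/10)).
L_src = 10·log₁₀(10^(75.1/10) − 10^(71.4/10)) = 10·log₁₀(18560000) = 72.7 dB SPL.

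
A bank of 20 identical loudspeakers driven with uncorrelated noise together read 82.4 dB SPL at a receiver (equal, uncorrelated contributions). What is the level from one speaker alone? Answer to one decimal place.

69.4 dB SPL

20 equal incoherent sources add 10·log₁₀(20) = 13.01 dB over one source.
L_one = 82.4 − 13.01 = 69.4 dB SPL.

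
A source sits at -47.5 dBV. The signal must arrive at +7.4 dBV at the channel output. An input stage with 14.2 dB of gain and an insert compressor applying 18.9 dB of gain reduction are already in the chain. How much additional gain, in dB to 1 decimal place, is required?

59.6 dB

The required make-up gain is the shortfall in the dB sum.
G = +7.4 − (-47.5) − 14.2 + 18.9 = 59.6 dB.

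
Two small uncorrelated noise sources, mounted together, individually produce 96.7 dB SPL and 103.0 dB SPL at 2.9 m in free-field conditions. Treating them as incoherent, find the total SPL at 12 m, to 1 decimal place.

91.6 dB SPL

Combined at 2.9 m: 10·log₁₀(10^(96.7/10)+10^(103.0/10)) = 103.91 dB SPL.
Then apply −20·log₁₀(12/2.9) = -12.34 dB → 91.6 dB SPL.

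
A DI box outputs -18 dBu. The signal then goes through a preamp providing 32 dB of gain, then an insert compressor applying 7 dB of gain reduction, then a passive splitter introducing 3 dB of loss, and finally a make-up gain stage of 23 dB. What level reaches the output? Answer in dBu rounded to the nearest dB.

Cascaded gains and losses add directly in dB.
-18 + 32 − 7 − 3 + 23 = +27 dBu.

+27 dBu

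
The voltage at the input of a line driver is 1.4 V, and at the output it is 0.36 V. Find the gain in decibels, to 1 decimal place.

-11.8 dB

For a voltage ratio, dB = 20·log₁₀(V₂/V₁).
20·log₁₀(0.36/1.4) = 20·log₁₀(0.2571) = -11.8 dB.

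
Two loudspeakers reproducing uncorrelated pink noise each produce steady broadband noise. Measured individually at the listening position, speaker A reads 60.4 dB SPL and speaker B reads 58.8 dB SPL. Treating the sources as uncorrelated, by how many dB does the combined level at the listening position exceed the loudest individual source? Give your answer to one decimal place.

Add the sources as powers (linear), then convert back to dB:
L_total = 10·log₁₀(10^(60.4/10) + 10^(58.8/10)) = 62.68 dB SPL.
Excess over the loudest (60.4 dB): 62.68 − 60.4 = 2.3 dB.

2.3 dB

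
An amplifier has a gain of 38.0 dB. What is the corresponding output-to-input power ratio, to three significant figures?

Power ratio = 10^(dB/10).
10^(38.0/10) = 10^(3.800) = 6310.

6310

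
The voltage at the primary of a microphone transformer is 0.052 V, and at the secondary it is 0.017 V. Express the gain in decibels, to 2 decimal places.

For a voltage ratio, dB = 20·log₁₀(V₂/V₁).
20·log₁₀(0.017/0.052) = 20·log₁₀(0.3269) = -9.71 dB.

-9.71 dB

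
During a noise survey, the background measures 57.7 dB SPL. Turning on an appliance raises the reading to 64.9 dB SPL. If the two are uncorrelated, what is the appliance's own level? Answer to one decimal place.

Subtract intensities: L_src = 10·log₁₀(10^(L_total/10) − 10^(L_bg/10)).
L_src = 10·log₁₀(10^(64.9/10) − 10^(57.7/10)) = 10·log₁₀(2501000) = 64.0 dB SPL.

64.0 dB SPL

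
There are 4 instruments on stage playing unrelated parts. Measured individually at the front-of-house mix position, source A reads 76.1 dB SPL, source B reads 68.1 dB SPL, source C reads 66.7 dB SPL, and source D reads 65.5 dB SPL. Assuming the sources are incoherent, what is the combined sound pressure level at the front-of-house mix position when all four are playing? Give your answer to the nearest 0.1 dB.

77.4 dB SPL

Add the sources as powers (linear), then convert back to dB:
L_total = 10·log₁₀(10^(76.1/10) + 10^(68.1/10) + 10^(66.7/10) + 10^(65.5/10)) = 10·log₁₀(55420000) = 77.4 dB SPL.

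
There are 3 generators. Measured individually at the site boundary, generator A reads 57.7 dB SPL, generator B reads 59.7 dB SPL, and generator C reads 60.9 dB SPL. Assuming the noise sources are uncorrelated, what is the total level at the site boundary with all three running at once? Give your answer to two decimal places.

64.40 dB SPL

Uncorrelated sources add in intensity (power), not in dB.
L_total = 10·log₁₀(10^(57.7/10) + 10^(59.7/10) + 10^(60.9/10)) = 10·log₁₀(2752000) = 64.40 dB SPL.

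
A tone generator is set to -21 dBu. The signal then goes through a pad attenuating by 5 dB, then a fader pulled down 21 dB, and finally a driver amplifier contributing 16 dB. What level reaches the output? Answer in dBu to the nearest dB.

In dB, series stages simply add:
-21 − 5 − 21 + 16 = -31 dBu.

-31 dBu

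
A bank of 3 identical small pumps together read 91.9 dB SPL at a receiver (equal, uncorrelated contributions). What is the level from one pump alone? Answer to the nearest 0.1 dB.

87.1 dB SPL

3 equal incoherent sources add 10·log₁₀(3) = 4.77 dB over one source.
L_one = 91.9 − 4.77 = 87.1 dB SPL.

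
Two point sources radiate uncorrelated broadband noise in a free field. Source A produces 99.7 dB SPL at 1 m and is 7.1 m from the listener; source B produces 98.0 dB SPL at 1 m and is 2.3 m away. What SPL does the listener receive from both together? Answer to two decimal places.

91.39 dB SPL

At the listener: L_A = 99.7 − 20·log₁₀(7.1) = 82.675 dB; L_B = 98.0 − 20·log₁₀(2.3) = 90.765 dB.
Combined: 10·log₁₀(10^(82.675/10)+10^(90.765/10)) = 91.39 dB SPL.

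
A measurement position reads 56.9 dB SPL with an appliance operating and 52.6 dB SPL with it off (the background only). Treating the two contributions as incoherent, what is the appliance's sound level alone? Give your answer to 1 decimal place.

Subtract intensities: L_src = 10·log₁₀(10^(L_total/10) − 10^(L_bg/10)).
L_src = 10·log₁₀(10^(56.9/10) − 10^(52.6/10)) = 10·log₁₀(307800) = 54.9 dB SPL.

54.9 dB SPL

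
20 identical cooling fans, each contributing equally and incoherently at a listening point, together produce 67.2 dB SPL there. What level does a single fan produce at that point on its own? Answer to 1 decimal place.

20 equal incoherent sources add 10·log₁₀(20) = 13.01 dB over one source.
L_one = 67.2 − 13.01 = 54.2 dB SPL.

54.2 dB SPL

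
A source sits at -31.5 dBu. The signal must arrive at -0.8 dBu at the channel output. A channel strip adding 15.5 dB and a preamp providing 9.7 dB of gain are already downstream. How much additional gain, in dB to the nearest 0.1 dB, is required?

The required make-up gain is the shortfall in the dB sum.
G = -0.8 − (-31.5) − 15.5 − 9.7 = 5.5 dB.

5.5 dB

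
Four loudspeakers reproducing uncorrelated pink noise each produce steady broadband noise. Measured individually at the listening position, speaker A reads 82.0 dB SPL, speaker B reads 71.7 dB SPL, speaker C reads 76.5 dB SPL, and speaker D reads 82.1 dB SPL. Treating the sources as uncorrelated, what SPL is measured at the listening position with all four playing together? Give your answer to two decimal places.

Incoherent sources sum as intensities:
L_total = 10·log₁₀(10^(82.0/10) + 10^(71.7/10) + 10^(76.5/10) + 10^(82.1/10)) = 10·log₁₀(380100000) = 85.80 dB SPL.

85.80 dB SPL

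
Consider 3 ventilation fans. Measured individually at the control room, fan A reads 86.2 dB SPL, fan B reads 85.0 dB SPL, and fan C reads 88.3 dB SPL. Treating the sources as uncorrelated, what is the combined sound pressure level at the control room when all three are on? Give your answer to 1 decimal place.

Incoherent sources sum as intensities:
L_total = 10·log₁₀(10^(86.2/10) + 10^(85.0/10) + 10^(88.3/10)) = 10·log₁₀(1409000000) = 91.5 dB SPL.

91.5 dB SPL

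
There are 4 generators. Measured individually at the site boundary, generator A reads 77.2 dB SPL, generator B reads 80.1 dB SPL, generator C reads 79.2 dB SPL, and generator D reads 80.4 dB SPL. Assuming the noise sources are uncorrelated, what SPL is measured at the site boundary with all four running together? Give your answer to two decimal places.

85.41 dB SPL

Uncorrelated sources add in intensity (power), not in dB.
L_total = 10·log₁₀(10^(77.2/10) + 10^(80.1/10) + 10^(79.2/10) + 10^(80.4/10)) = 10·log₁₀(347600000) = 85.41 dB SPL.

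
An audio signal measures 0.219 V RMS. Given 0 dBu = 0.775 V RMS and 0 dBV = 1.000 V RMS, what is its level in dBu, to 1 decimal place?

-11.0 dBu

dBu = 20·log₁₀(V / 0.775 V).
20·log₁₀(0.219/0.775) = -11.0 dBu.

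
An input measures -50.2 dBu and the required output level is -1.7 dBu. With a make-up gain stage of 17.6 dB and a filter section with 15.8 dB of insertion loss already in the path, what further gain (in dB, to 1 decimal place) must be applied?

46.7 dB

The required make-up gain is the shortfall in the dB sum.
G = -1.7 − (-50.2) − 17.6 + 15.8 = 46.7 dB.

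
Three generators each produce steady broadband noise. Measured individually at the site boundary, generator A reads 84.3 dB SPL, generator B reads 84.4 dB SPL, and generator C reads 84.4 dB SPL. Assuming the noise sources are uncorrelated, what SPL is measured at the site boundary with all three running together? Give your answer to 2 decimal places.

89.14 dB SPL

Incoherent sources sum as intensities:
L_total = 10·log₁₀(10^(84.3/10) + 10^(84.4/10) + 10^(84.4/10)) = 10·log₁₀(820000000) = 89.14 dB SPL.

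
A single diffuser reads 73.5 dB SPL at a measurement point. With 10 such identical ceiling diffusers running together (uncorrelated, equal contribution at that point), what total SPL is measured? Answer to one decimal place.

83.5 dB SPL

10 equal incoherent sources raise the level by 10·log₁₀(10) = 10.00 dB.
L_total = 73.5 + 10.00 = 83.5 dB SPL.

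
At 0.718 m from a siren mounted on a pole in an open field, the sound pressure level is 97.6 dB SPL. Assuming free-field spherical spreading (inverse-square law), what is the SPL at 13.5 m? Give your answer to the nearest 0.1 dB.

Free-field point source: level drops by 20·log₁₀ of the distance ratio.
ΔL = −20·log₁₀(13.5/0.718) = -25.48 dB, so L₂ = 97.6 + (-25.48) = 72.1 dB SPL.

72.1 dB SPL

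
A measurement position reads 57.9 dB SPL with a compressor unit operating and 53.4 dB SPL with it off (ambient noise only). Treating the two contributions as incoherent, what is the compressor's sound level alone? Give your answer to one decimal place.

56.0 dB SPL

Remove the background by subtracting linear intensities:
L_src = 10·log₁₀(10^(57.9/10) − 10^(53.4/10)) = 10·log₁₀(397800) = 56.0 dB SPL.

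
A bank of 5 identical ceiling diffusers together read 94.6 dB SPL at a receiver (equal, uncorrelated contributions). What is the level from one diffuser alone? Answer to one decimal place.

5 equal incoherent sources add 10·log₁₀(5) = 6.99 dB over one source.
L_one = 94.6 − 6.99 = 87.6 dB SPL.

87.6 dB SPL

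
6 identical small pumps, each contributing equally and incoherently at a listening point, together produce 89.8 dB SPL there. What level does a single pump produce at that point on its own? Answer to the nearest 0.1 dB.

6 equal incoherent sources add 10·log₁₀(6) = 7.78 dB over one source.
L_one = 89.8 − 7.78 = 82.0 dB SPL.

82.0 dB SPL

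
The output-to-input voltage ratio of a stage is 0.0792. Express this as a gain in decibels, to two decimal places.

-22.03 dB

Voltage ratio → dB uses the 20·log₁₀ form:
20·log₁₀(0.0792) = -22.03 dB.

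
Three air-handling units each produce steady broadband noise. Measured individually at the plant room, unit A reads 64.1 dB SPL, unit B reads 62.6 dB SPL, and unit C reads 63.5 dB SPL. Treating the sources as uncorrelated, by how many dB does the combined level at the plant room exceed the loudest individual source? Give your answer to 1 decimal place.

4.1 dB

Uncorrelated sources add in intensity (power), not in dB.
L_total = 10·log₁₀(10^(64.1/10) + 10^(62.6/10) + 10^(63.5/10)) = 68.21 dB SPL.
Excess over the loudest (64.1 dB): 68.21 − 64.1 = 4.1 dB.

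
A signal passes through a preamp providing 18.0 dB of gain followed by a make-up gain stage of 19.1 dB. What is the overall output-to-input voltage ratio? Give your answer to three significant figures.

Net gain = 18.0 + 19.1 = 37.1 dB.
Voltage ratio = 10^(37.1/20) = 71.6.

71.6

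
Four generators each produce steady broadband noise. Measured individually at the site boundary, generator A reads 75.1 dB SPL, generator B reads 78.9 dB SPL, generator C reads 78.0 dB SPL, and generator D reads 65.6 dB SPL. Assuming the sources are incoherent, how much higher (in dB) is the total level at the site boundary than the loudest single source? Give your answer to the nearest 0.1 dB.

Incoherent sources sum as intensities:
L_total = 10·log₁₀(10^(75.1/10) + 10^(78.9/10) + 10^(78.0/10) + 10^(65.6/10)) = 82.47 dB SPL.
Excess over the loudest (78.9 dB): 82.47 − 78.9 = 3.6 dB.

3.6 dB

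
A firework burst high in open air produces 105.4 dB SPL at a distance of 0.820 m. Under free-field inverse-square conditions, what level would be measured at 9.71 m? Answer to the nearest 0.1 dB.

83.9 dB SPL

For a point source in a free field, ΔL = −20·log₁₀(d₂/d₁).
ΔL = −20·log₁₀(9.71/0.820) = -21.47 dB, so L₂ = 105.4 + (-21.47) = 83.9 dB SPL.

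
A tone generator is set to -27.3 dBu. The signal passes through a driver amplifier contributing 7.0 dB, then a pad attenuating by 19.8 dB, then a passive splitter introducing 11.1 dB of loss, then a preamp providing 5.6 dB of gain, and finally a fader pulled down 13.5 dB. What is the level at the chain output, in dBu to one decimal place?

Cascaded gains and losses add directly in dB.
-27.3 + 7.0 − 19.8 − 11.1 + 5.6 − 13.5 = -59.1 dBu.

-59.1 dBu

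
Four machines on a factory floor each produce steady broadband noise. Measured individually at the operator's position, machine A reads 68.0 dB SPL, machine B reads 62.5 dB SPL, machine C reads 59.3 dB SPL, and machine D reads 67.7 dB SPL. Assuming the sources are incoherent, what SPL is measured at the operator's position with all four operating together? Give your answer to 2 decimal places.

Uncorrelated sources add in intensity (power), not in dB.
L_total = 10·log₁₀(10^(68.0/10) + 10^(62.5/10) + 10^(59.3/10) + 10^(67.7/10)) = 10·log₁₀(14830000) = 71.71 dB SPL.

71.71 dB SPL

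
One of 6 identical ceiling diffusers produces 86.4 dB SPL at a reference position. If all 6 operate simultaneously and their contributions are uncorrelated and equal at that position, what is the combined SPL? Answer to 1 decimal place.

94.2 dB SPL

6 equal incoherent sources raise the level by 10·log₁₀(6) = 7.78 dB.
L_total = 86.4 + 7.78 = 94.2 dB SPL.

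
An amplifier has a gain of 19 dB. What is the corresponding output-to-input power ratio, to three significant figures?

79.4

Power ratio = 10^(dB/10).
10^(19/10) = 10^(1.900) = 79.4.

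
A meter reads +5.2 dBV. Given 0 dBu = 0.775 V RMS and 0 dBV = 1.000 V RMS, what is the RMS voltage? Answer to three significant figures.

1.82 V

V = 1.000 V × 10^(+5.2/20).
= 1.000 × 1.820 = 1.82 V.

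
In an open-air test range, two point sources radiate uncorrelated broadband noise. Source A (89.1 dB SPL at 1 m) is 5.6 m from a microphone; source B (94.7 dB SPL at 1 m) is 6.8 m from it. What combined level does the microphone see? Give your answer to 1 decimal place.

79.5 dB SPL

At the listener: L_A = 89.1 − 20·log₁₀(5.6) = 74.14 dB; L_B = 94.7 − 20·log₁₀(6.8) = 78.05 dB.
Combined: 10·log₁₀(10^(74.14/10)+10^(78.05/10)) = 79.5 dB SPL.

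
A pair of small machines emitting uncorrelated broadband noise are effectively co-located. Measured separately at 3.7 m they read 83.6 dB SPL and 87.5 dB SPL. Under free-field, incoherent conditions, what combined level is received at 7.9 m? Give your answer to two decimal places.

82.40 dB SPL

Combined at 3.7 m: 10·log₁₀(10^(83.6/10)+10^(87.5/10)) = 88.984 dB SPL.
Then apply −20·log₁₀(7.9/3.7) = -6.589 dB → 82.40 dB SPL.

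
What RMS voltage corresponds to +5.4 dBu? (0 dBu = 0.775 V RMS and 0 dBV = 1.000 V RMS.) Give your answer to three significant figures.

V = 0.775 V × 10^(+5.4/20).
= 0.775 × 1.862 = 1.44 V.

1.44 V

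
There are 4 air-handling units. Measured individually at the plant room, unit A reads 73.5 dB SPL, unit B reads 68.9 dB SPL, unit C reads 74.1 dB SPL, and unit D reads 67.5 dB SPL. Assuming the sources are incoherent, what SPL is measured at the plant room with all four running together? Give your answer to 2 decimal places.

77.89 dB SPL

Incoherent sources sum as intensities:
L_total = 10·log₁₀(10^(73.5/10) + 10^(68.9/10) + 10^(74.1/10) + 10^(67.5/10)) = 10·log₁₀(61480000) = 77.89 dB SPL.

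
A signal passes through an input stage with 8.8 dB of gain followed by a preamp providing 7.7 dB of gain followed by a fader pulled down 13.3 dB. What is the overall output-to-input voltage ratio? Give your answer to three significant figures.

Net gain = 8.8 + 7.7 + (−13.3) = 3.2 dB.
Voltage ratio = 10^(3.2/20) = 1.45.

1.45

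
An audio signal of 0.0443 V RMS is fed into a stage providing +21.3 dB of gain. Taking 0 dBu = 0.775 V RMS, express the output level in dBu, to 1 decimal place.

-3.6 dBu

Input level: 20·log₁₀(0.0443/0.775) = -24.86 dBu.
Output: -24.86 + 21.3 = -3.6 dBu.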